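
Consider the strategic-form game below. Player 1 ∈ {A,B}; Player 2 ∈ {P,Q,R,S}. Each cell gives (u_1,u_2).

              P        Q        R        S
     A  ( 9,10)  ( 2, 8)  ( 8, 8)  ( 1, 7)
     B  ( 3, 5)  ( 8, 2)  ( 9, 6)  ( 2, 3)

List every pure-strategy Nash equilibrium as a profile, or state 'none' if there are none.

Nash profiles: (A,P), (B,R)

(A,P): NE
(A,Q): not NE [P1→B gives 8>2; P2→P gives 10>8]
(A,R): not NE [P1→B gives 9>8; P2→P gives 10>8]
(A,S): not NE [P1→B gives 2>1; P2→P gives 10>7]
(B,P): not NE [P1→A gives 9>3; P2→R gives 6>5]
(B,Q): not NE [P2→R gives 6>2]
(B,R): NE
(B,S): not NE [P2→R gives 6>3]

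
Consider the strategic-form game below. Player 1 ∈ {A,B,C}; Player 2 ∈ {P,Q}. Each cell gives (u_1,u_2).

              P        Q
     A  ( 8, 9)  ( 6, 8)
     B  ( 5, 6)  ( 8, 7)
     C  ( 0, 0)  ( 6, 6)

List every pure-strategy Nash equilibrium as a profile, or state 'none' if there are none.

NE set: (A,P), (B,Q)

(A,P): NE
(A,Q): not NE [P1→B gives 8>6; P2→P gives 9>8]
(B,P): not NE [P1→A gives 8>5; P2→Q gives 7>6]
(B,Q): NE
(C,P): not NE [P1→A gives 8>0; P2→Q gives 6>0]
(C,Q): not NE [P1→B gives 8>6]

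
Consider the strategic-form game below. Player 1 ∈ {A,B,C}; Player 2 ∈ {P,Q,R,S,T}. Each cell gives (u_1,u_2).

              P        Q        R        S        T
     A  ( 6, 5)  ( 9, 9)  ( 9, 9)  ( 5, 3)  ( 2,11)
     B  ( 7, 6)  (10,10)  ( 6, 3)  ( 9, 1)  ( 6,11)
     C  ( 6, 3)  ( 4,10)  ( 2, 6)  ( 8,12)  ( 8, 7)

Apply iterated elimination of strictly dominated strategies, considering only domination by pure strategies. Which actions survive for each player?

IESDS → P1:{B,C} P2:{Q,S,T}

P2 drop P (Q beats it: A:9>5 B:10>6 C:10>3)
P2 drop R (T beats it: A:11>9 B:11>3 C:7>6)
P1 drop A (B beats it: Q:10>9 S:9>5 T:6>2)
P1→{B,C} P2→{Q,S,T}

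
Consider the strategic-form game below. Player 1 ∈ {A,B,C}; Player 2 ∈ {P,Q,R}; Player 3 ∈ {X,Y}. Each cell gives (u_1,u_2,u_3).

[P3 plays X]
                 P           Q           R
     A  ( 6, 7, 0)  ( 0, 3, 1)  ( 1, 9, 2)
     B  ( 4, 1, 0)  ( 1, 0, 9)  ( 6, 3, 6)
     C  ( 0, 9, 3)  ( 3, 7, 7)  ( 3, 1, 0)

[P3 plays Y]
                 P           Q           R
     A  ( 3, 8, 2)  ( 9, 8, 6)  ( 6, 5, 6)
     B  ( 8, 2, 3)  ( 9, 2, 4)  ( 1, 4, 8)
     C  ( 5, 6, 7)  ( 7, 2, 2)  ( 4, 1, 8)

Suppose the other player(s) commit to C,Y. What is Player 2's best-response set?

u_2(P vs C,Y) = 6
u_2(Q vs C,Y) = 2
u_2(R vs C,Y) = 1
max payoff 6 at {P}

argmax u_2 = {P}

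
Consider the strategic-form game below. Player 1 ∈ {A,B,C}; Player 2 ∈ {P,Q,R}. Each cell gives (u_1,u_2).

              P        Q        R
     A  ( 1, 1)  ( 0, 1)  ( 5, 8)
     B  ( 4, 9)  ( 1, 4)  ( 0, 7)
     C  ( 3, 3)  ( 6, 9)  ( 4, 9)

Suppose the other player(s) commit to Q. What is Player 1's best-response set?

u_1(A vs Q) = 0
u_1(B vs Q) = 1
u_1(C vs Q) = 6
max payoff 6 at {C}

argmax u_1 = {C}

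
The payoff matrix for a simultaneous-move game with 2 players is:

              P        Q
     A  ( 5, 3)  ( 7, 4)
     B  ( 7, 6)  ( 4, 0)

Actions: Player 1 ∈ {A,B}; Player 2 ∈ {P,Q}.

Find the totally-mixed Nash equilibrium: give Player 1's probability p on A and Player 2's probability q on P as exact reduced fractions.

P1 indiff ⇒ q·5+(1-q)·7 = q·7+(1-q)·4 ⇒ q(-2) = (1-q)(-3) ⇒ q = 3/5
P2 indiff ⇒ p·3+(1-p)·6 = p·4+(1-p)·0 ⇒ p(-1) = (1-p)(-6) ⇒ p = 6/7

p=6/7, q=3/5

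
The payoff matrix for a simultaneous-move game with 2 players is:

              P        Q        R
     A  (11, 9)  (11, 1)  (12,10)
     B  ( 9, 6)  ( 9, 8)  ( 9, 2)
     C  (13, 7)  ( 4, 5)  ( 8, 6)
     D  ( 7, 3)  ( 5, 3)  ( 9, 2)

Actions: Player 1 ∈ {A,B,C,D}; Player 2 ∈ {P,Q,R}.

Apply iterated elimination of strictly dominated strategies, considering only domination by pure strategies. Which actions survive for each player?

Survivors P1:{A,C} P2:{P,R}

P1 drop B (A beats it: P:11>9 Q:11>9 R:12>9)
P1 drop D (A beats it: P:11>7 Q:11>5 R:12>9)
P2 drop Q (P beats it: A:9>1 C:7>5)
P1→{A,C} P2→{P,R}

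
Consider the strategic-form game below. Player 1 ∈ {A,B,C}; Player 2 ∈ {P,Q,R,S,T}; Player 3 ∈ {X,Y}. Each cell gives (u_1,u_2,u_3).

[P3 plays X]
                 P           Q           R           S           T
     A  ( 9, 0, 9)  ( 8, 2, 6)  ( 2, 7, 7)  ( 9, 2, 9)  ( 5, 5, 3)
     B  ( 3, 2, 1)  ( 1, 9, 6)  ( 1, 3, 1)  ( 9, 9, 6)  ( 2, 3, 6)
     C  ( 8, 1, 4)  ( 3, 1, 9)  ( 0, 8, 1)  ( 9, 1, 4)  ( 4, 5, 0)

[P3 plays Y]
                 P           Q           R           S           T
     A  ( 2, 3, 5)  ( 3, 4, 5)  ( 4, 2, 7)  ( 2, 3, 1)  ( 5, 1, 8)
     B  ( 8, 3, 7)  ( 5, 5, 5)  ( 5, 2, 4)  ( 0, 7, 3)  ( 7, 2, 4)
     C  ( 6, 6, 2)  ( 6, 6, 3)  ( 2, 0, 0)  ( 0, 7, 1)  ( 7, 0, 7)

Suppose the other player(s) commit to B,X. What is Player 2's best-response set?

argmax u_2 = {Q,S}

u_2(P vs B,X) = 2
u_2(Q vs B,X) = 9
u_2(R vs B,X) = 3
u_2(S vs B,X) = 9
u_2(T vs B,X) = 3
max payoff 9 at {Q,S}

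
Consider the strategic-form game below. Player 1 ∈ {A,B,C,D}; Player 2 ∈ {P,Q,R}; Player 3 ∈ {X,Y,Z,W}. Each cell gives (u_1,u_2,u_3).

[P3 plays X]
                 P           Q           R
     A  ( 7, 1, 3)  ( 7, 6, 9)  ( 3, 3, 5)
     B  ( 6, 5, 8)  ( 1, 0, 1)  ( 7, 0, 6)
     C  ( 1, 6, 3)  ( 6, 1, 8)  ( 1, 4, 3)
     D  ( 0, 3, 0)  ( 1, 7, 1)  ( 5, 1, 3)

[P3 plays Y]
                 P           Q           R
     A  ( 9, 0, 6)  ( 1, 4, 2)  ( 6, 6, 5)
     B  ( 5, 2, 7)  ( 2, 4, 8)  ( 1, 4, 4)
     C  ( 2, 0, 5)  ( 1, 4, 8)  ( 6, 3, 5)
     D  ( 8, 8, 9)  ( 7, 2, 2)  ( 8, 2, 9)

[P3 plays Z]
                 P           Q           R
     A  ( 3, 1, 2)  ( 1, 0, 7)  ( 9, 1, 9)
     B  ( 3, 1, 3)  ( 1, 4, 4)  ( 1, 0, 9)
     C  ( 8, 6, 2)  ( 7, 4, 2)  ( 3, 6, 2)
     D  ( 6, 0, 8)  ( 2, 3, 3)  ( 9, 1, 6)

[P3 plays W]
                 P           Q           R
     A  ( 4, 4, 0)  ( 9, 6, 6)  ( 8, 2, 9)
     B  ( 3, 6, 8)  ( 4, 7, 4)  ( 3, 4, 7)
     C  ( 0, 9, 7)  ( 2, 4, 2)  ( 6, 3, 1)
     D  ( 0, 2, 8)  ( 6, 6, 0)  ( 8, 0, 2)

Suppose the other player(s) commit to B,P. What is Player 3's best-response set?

P3 best: {X,W}

u_3(X vs B,P) = 8
u_3(Y vs B,P) = 7
u_3(Z vs B,P) = 3
u_3(W vs B,P) = 8
max payoff 8 at {X,W}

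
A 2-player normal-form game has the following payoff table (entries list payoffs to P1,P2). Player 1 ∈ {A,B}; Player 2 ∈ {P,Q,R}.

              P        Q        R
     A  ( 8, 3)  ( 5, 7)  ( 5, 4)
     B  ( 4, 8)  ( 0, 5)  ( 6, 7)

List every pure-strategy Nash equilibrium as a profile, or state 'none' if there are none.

(A,P): not NE [P2→Q gives 7>3]
(A,Q): NE
(A,R): not NE [P1→B gives 6>5; P2→Q gives 7>4]
(B,P): not NE [P1→A gives 8>4]
(B,Q): not NE [P1→A gives 5>0; P2→P gives 8>5]
(B,R): not NE [P2→P gives 8>7]

Nash profiles: (A,Q)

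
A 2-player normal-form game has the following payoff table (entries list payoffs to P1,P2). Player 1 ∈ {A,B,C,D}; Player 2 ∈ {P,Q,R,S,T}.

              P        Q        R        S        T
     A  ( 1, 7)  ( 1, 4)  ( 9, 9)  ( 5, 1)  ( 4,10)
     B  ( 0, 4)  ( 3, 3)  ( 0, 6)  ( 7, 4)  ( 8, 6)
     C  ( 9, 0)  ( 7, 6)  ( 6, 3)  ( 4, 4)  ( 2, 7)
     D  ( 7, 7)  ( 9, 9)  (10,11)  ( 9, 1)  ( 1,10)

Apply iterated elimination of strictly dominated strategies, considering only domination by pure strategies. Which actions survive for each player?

IESDS → P1:{A,B,D} P2:{R,T}

P2 drop P (R beats it: A:9>7 B:6>4 C:3>0 D:11>7)
P2 drop Q (T beats it: A:10>4 B:6>3 C:7>6 D:10>9)
P1 drop C (A beats it: R:9>6 S:5>4 T:4>2)
P2 drop S (R beats it: A:9>1 B:6>4 D:11>1)
P1→{A,B,D} P2→{R,T}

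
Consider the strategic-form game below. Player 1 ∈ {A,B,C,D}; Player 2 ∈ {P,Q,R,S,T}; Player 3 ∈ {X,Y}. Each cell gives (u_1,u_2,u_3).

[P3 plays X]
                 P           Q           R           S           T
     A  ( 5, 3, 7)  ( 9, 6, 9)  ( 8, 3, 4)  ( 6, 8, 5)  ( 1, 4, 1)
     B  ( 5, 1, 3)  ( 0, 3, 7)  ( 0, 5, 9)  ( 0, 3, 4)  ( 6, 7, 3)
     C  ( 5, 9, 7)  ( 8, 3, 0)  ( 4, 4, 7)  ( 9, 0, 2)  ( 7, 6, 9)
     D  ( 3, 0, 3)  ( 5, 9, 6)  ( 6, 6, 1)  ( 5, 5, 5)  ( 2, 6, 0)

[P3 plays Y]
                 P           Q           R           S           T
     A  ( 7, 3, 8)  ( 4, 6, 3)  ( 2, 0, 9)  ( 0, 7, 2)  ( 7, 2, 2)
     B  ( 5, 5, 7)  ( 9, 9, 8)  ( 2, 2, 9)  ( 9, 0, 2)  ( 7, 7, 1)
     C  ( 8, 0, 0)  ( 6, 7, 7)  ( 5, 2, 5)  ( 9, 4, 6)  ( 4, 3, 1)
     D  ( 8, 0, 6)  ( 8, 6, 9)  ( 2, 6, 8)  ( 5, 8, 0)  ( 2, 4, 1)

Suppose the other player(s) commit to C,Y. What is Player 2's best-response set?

u_2(P vs C,Y) = 0
u_2(Q vs C,Y) = 7
u_2(R vs C,Y) = 2
u_2(S vs C,Y) = 4
u_2(T vs C,Y) = 3
max payoff 7 at {Q}

P2 best: {Q}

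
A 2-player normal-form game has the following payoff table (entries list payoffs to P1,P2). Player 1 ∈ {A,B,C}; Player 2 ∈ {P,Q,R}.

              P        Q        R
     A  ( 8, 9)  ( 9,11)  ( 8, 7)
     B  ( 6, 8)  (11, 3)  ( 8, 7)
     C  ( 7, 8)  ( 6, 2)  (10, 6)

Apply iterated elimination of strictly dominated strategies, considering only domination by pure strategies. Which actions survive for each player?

Remaining: P1:{A,B} P2:{P,Q}

P2 drop R (P beats it: A:9>7 B:8>7 C:8>6)
P1 drop C (A beats it: P:8>7 Q:9>6)
P1→{A,B} P2→{P,Q}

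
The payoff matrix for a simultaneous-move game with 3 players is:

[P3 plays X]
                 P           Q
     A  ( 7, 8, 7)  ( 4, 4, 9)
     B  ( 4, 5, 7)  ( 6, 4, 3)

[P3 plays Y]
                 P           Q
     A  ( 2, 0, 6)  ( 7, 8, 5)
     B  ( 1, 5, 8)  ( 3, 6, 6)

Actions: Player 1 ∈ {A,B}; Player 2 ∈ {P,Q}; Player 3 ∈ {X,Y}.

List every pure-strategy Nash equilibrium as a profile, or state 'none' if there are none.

(A,P,X): NE
(A,P,Y): not NE [P2→Q gives 8>0; P3→X gives 7>6]
(A,Q,X): not NE [P1→B gives 6>4; P2→P gives 8>4]
(A,Q,Y): not NE [P3→X gives 9>5]
(B,P,X): not NE [P1→A gives 7>4; P3→Y gives 8>7]
(B,P,Y): not NE [P1→A gives 2>1; P2→Q gives 6>5]
(B,Q,X): not NE [P2→P gives 5>4; P3→Y gives 6>3]
(B,Q,Y): not NE [P1→A gives 7>3]

Nash profiles: (A,P,X)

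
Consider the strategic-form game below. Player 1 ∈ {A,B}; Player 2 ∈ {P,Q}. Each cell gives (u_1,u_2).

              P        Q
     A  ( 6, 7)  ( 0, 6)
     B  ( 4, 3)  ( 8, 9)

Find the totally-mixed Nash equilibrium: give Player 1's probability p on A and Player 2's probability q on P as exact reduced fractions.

(p,q) = (6/7, 4/5)

P1 indiff ⇒ q·6+(1-q)·0 = q·4+(1-q)·8 ⇒ q(2) = (1-q)(8) ⇒ q = 4/5
P2 indiff ⇒ p·7+(1-p)·3 = p·6+(1-p)·9 ⇒ p(1) = (1-p)(6) ⇒ p = 6/7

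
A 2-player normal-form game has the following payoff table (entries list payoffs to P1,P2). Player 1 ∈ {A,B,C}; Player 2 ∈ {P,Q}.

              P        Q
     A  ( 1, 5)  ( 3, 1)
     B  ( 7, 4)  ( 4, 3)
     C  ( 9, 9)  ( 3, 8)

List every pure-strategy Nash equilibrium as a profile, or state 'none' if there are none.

Nash profiles: (C,P)

(A,P): not NE [P1→C gives 9>1]
(A,Q): not NE [P1→B gives 4>3; P2→P gives 5>1]
(B,P): not NE [P1→C gives 9>7]
(B,Q): not NE [P2→P gives 4>3]
(C,P): NE
(C,Q): not NE [P1→B gives 4>3; P2→P gives 9>8]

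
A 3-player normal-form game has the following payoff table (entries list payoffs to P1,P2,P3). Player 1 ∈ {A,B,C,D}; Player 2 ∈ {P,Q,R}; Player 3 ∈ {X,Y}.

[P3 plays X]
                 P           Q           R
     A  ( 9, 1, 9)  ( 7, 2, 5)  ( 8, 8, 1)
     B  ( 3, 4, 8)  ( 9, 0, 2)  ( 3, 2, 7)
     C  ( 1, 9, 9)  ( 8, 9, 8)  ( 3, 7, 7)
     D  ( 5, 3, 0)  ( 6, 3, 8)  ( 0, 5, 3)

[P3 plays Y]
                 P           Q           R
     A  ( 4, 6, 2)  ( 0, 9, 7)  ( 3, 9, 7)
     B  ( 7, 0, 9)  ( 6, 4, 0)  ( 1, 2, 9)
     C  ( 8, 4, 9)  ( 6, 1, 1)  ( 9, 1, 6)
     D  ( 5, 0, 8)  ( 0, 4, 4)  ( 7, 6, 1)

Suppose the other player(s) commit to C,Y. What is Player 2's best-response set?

u_2(P vs C,Y) = 4
u_2(Q vs C,Y) = 1
u_2(R vs C,Y) = 1
max payoff 4 at {P}

BR_2 = {P}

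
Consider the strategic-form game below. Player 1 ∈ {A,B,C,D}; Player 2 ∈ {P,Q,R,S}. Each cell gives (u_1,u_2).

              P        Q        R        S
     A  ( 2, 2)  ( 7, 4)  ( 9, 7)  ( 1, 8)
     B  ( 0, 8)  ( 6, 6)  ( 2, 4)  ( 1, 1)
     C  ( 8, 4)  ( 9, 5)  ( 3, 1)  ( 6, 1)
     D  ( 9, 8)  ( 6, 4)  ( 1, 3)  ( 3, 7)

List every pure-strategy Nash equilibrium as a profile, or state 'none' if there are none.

Nash profiles: (C,Q), (D,P)

(A,P): not NE [P1→D gives 9>2; P2→S gives 8>2]
(A,Q): not NE [P1→C gives 9>7; P2→S gives 8>4]
(A,R): not NE [P2→S gives 8>7]
(A,S): not NE [P1→C gives 6>1]
(B,P): not NE [P1→D gives 9>0]
(B,Q): not NE [P1→C gives 9>6; P2→P gives 8>6]
(B,R): not NE [P1→A gives 9>2; P2→P gives 8>4]
(B,S): not NE [P1→C gives 6>1; P2→P gives 8>1]
(C,P): not NE [P1→D gives 9>8; P2→Q gives 5>4]
(C,Q): NE
(C,R): not NE [P1→A gives 9>3; P2→Q gives 5>1]
(C,S): not NE [P2→Q gives 5>1]
(D,P): NE
(D,Q): not NE [P1→C gives 9>6; P2→P gives 8>4]
(D,R): not NE [P1→A gives 9>1; P2→P gives 8>3]
(D,S): not NE [P1→C gives 6>3; P2→P gives 8>7]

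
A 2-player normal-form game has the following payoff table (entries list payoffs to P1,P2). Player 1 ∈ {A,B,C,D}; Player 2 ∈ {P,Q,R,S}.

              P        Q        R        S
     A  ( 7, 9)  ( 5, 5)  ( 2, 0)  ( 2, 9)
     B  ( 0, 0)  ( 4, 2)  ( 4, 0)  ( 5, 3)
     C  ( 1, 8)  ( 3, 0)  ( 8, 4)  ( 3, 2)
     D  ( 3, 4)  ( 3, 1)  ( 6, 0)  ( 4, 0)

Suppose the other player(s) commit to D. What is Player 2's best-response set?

u_2(P vs D) = 4
u_2(Q vs D) = 1
u_2(R vs D) = 0
u_2(S vs D) = 0
max payoff 4 at {P}

argmax u_2 = {P}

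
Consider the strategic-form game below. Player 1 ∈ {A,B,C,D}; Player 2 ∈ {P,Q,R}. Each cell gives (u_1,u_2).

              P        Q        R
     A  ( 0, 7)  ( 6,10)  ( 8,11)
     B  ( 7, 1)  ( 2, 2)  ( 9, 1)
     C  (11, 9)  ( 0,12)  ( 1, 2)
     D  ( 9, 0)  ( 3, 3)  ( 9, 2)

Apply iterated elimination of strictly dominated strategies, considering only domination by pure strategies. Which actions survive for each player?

P2 drop P (Q beats it: A:10>7 B:2>1 C:12>9 D:3>0)
P1 drop C (A beats it: Q:6>0 R:8>1)
P1→{A,B,D} P2→{Q,R}

Remaining: P1:{A,B,D} P2:{Q,R}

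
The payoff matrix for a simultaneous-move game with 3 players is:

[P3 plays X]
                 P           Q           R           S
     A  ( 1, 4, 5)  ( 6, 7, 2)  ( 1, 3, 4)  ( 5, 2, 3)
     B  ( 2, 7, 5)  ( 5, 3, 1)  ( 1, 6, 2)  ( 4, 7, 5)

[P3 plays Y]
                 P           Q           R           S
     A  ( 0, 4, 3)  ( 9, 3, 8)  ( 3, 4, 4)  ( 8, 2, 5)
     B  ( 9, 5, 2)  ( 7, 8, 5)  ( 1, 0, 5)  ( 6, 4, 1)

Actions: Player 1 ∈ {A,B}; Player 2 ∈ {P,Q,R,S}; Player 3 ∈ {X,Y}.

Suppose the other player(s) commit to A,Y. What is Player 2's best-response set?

argmax u_2 = {P,R}

u_2(P vs A,Y) = 4
u_2(Q vs A,Y) = 3
u_2(R vs A,Y) = 4
u_2(S vs A,Y) = 2
max payoff 4 at {P,R}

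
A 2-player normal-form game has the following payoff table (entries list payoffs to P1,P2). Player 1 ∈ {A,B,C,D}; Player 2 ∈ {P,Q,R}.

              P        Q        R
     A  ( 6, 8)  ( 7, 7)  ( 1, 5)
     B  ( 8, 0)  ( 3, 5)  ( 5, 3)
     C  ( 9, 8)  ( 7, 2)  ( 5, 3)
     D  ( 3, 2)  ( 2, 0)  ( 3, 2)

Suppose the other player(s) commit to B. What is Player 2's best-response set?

u_2(P vs B) = 0
u_2(Q vs B) = 5
u_2(R vs B) = 3
max payoff 5 at {Q}

argmax u_2 = {Q}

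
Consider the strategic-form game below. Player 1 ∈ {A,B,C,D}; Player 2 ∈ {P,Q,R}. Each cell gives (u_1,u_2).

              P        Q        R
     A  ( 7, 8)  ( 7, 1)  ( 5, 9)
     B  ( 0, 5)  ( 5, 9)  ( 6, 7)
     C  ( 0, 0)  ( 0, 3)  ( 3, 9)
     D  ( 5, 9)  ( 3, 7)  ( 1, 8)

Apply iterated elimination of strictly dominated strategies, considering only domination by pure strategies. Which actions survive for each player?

P1 drop C (A beats it: P:7>0 Q:7>0 R:5>3)
P1 drop D (A beats it: P:7>5 Q:7>3 R:5>1)
P2 drop P (R beats it: A:9>8 B:7>5)
P1→{A,B} P2→{Q,R}

IESDS → P1:{A,B} P2:{Q,R}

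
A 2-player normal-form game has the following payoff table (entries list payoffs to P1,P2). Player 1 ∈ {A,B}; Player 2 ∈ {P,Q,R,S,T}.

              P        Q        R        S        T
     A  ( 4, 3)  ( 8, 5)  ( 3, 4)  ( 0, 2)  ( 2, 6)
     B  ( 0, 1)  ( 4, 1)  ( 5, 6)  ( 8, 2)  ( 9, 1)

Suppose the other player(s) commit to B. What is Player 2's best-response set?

P2 best: {R}

u_2(P vs B) = 1
u_2(Q vs B) = 1
u_2(R vs B) = 6
u_2(S vs B) = 2
u_2(T vs B) = 1
max payoff 6 at {R}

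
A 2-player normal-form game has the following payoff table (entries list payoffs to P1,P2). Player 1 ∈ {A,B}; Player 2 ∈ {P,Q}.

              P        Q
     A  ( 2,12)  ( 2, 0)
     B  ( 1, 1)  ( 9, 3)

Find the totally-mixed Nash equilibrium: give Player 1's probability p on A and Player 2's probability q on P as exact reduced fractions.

P1 indiff ⇒ q·2+(1-q)·2 = q·1+(1-q)·9 ⇒ q(1) = (1-q)(7) ⇒ q = 7/8
P2 indiff ⇒ p·12+(1-p)·1 = p·0+(1-p)·3 ⇒ p(12) = (1-p)(2) ⇒ p = 1/7

p=1/7, q=7/8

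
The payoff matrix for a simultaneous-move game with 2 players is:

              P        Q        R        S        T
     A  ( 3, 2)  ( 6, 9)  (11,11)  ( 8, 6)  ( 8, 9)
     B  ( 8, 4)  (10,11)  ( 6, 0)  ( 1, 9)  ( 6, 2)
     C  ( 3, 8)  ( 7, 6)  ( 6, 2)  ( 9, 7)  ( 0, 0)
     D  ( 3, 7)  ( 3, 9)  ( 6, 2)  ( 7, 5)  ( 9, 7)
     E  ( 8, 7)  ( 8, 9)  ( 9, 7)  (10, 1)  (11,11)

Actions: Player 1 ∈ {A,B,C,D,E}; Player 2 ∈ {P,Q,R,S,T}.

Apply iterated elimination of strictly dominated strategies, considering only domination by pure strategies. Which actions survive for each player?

P1 drop C (E beats it: P:8>3 Q:8>7 R:9>6 S:10>9 T:11>0)
P1 drop D (E beats it: P:8>3 Q:8>3 R:9>6 S:10>7 T:11>9)
P2 drop P (Q beats it: A:9>2 B:11>4 E:9>7)
P2 drop S (Q beats it: A:9>6 B:11>9 E:9>1)
P1→{A,B,E} P2→{Q,R,T}

Survivors P1:{A,B,E} P2:{Q,R,T}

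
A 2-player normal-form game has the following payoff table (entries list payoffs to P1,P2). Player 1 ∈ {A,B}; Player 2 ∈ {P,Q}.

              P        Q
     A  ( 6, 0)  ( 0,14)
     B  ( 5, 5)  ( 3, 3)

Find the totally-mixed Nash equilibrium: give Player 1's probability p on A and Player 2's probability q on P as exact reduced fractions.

P1 indiff ⇒ q·6+(1-q)·0 = q·5+(1-q)·3 ⇒ q(1) = (1-q)(3) ⇒ q = 3/4
P2 indiff ⇒ p·0+(1-p)·5 = p·14+(1-p)·3 ⇒ p(-14) = (1-p)(-2) ⇒ p = 1/8

p=1/8, q=3/4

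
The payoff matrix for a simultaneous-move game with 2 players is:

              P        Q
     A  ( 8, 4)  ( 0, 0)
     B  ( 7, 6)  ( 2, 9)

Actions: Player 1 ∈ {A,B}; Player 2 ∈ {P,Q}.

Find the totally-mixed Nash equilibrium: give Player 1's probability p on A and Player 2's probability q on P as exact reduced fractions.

P1 indiff ⇒ q·8+(1-q)·0 = q·7+(1-q)·2 ⇒ q(1) = (1-q)(2) ⇒ q = 2/3
P2 indiff ⇒ p·4+(1-p)·6 = p·0+(1-p)·9 ⇒ p(4) = (1-p)(3) ⇒ p = 3/7

P1 mixes 3/7 on A; P2 mixes 2/3 on P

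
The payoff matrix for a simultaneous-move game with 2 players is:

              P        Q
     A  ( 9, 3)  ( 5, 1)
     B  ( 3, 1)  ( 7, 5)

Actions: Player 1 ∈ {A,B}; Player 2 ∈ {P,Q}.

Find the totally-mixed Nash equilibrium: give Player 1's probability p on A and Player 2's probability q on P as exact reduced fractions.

P1 mixes 2/3 on A; P2 mixes 1/4 on P

P1 indiff ⇒ q·9+(1-q)·5 = q·3+(1-q)·7 ⇒ q(6) = (1-q)(2) ⇒ q = 1/4
P2 indiff ⇒ p·3+(1-p)·1 = p·1+(1-p)·5 ⇒ p(2) = (1-p)(4) ⇒ p = 2/3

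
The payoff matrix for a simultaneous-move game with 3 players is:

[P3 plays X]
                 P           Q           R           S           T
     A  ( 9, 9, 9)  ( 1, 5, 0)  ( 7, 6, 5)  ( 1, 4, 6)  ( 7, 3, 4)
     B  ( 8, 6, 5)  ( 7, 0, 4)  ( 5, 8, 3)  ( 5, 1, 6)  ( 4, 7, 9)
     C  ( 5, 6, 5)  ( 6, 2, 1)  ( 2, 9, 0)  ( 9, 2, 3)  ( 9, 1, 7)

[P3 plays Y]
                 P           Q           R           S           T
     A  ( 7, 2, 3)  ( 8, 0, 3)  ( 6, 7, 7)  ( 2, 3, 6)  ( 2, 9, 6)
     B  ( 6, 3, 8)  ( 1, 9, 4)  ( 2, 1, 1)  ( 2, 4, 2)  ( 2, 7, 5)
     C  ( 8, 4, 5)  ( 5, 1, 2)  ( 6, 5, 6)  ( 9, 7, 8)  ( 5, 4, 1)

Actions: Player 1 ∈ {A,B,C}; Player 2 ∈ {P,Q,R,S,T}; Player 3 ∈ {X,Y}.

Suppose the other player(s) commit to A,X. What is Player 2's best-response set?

argmax u_2 = {P}

u_2(P vs A,X) = 9
u_2(Q vs A,X) = 5
u_2(R vs A,X) = 6
u_2(S vs A,X) = 4
u_2(T vs A,X) = 3
max payoff 9 at {P}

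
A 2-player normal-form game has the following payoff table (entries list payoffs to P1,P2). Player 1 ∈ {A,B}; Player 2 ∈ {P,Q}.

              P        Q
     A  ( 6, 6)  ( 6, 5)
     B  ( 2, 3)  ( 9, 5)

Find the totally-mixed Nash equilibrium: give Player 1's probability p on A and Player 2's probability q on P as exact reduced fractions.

p=2/3, q=3/7

P1 indiff ⇒ q·6+(1-q)·6 = q·2+(1-q)·9 ⇒ q(4) = (1-q)(3) ⇒ q = 3/7
P2 indiff ⇒ p·6+(1-p)·3 = p·5+(1-p)·5 ⇒ p(1) = (1-p)(2) ⇒ p = 2/3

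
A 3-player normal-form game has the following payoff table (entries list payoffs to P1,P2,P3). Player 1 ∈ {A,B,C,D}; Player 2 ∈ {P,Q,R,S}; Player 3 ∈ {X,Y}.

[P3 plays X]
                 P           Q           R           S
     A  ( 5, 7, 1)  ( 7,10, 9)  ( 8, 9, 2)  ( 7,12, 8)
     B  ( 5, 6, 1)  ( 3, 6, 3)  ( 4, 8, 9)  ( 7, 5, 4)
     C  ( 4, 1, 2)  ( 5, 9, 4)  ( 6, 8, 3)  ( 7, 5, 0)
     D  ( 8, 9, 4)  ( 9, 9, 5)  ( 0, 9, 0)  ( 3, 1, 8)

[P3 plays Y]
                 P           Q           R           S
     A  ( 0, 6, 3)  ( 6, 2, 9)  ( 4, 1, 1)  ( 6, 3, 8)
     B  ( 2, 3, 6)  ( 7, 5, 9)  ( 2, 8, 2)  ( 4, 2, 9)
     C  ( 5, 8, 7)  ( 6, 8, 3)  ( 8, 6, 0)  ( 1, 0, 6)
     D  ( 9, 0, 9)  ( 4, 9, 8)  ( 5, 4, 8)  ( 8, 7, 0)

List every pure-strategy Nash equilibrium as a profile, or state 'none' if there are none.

(A,P,X): not NE [P1→D gives 8>5; P2→S gives 12>7; P3→Y gives 3>1]
(A,P,Y): not NE [P1→D gives 9>0]
(A,Q,X): not NE [P1→D gives 9>7; P2→S gives 12>10]
(A,Q,Y): not NE [P1→B gives 7>6; P2→P gives 6>2]
(A,R,X): not NE [P2→S gives 12>9]
(A,R,Y): not NE [P1→C gives 8>4; P2→P gives 6>1; P3→X gives 2>1]
(A,S,X): NE
(A,S,Y): not NE [P1→D gives 8>6; P2→P gives 6>3]
(B,P,X): not NE [P1→D gives 8>5; P2→R gives 8>6; P3→Y gives 6>1]
(B,P,Y): not NE [P1→D gives 9>2; P2→R gives 8>3]
(B,Q,X): not NE [P1→D gives 9>3; P2→R gives 8>6; P3→Y gives 9>3]
(B,Q,Y): not NE [P2→R gives 8>5]
(B,R,X): not NE [P1→A gives 8>4]
(B,R,Y): not NE [P1→C gives 8>2; P3→X gives 9>2]
(B,S,X): not NE [P2→R gives 8>5; P3→Y gives 9>4]
(B,S,Y): not NE [P1→D gives 8>4; P2→R gives 8>2]
(C,P,X): not NE [P1→D gives 8>4; P2→Q gives 9>1; P3→Y gives 7>2]
(C,P,Y): not NE [P1→D gives 9>5]
(C,Q,X): not NE [P1→D gives 9>5]
(C,Q,Y): not NE [P1→B gives 7>6; P3→X gives 4>3]
(C,R,X): not NE [P1→A gives 8>6; P2→Q gives 9>8]
(C,R,Y): not NE [P2→Q gives 8>6; P3→X gives 3>0]
(C,S,X): not NE [P2→Q gives 9>5; P3→Y gives 6>0]
(C,S,Y): not NE [P1→D gives 8>1; P2→Q gives 8>0]
(D,P,X): not NE [P3→Y gives 9>4]
(D,P,Y): not NE [P2→Q gives 9>0]
(D,Q,X): not NE [P3→Y gives 8>5]
(D,Q,Y): not NE [P1→B gives 7>4]
(D,R,X): not NE [P1→A gives 8>0; P3→Y gives 8>0]
(D,R,Y): not NE [P1→C gives 8>5; P2→Q gives 9>4]
(D,S,X): not NE [P1→C gives 7>3; P2→R gives 9>1]
(D,S,Y): not NE [P2→Q gives 9>7; P3→X gives 8>0]

PSNE = {(A,S,X)}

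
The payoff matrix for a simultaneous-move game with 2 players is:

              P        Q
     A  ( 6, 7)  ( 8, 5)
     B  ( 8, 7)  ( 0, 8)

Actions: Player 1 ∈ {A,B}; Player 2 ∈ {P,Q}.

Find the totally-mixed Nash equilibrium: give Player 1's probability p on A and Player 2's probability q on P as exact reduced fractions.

P1 indiff ⇒ q·6+(1-q)·8 = q·8+(1-q)·0 ⇒ q(-2) = (1-q)(-8) ⇒ q = 4/5
P2 indiff ⇒ p·7+(1-p)·7 = p·5+(1-p)·8 ⇒ p(2) = (1-p)(1) ⇒ p = 1/3

P1 mixes 1/3 on A; P2 mixes 4/5 on P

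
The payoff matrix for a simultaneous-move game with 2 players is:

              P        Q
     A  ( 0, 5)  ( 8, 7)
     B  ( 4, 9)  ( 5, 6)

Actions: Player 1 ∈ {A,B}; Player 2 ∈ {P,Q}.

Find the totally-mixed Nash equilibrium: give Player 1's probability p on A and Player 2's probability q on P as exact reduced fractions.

P1 indiff ⇒ q·0+(1-q)·8 = q·4+(1-q)·5 ⇒ q(-4) = (1-q)(-3) ⇒ q = 3/7
P2 indiff ⇒ p·5+(1-p)·9 = p·7+(1-p)·6 ⇒ p(-2) = (1-p)(-3) ⇒ p = 3/5

P1 mixes 3/5 on A; P2 mixes 3/7 on P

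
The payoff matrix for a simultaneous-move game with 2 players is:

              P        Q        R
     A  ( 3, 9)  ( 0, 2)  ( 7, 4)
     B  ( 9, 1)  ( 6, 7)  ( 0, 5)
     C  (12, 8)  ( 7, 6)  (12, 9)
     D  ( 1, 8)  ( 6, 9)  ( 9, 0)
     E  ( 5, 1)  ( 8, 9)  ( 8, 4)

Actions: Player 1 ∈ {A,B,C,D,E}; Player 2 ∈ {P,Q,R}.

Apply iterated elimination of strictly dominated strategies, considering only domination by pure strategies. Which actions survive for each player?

Survivors P1:{C,E} P2:{Q,R}

P1 drop A (C beats it: P:12>3 Q:7>0 R:12>7)
P1 drop B (C beats it: P:12>9 Q:7>6 R:12>0)
P1 drop D (C beats it: P:12>1 Q:7>6 R:12>9)
P2 drop P (R beats it: C:9>8 E:4>1)
P1→{C,E} P2→{Q,R}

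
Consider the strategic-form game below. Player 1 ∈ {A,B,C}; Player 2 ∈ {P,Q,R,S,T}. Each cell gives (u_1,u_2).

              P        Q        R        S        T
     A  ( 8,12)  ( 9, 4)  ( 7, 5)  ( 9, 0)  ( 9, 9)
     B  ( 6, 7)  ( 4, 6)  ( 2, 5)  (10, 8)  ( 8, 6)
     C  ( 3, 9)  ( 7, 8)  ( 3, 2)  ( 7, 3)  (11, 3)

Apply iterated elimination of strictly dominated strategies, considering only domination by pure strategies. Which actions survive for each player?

Survivors P1:{A,B} P2:{P,S}

P2 drop Q (P beats it: A:12>4 B:7>6 C:9>8)
P2 drop R (P beats it: A:12>5 B:7>5 C:9>2)
P2 drop T (P beats it: A:12>9 B:7>6 C:9>3)
P1 drop C (A beats it: P:8>3 S:9>7)
P1→{A,B} P2→{P,S}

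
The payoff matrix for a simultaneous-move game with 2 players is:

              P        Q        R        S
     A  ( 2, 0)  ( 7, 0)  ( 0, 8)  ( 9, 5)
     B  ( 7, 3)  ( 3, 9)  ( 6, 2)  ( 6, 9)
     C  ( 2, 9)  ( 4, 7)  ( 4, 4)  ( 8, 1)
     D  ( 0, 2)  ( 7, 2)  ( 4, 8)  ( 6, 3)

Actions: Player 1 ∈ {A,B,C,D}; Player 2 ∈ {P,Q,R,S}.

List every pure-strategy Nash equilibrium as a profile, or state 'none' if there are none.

(A,P): not NE [P1→B gives 7>2; P2→R gives 8>0]
(A,Q): not NE [P2→R gives 8>0]
(A,R): not NE [P1→B gives 6>0]
(A,S): not NE [P2→R gives 8>5]
(B,P): not NE [P2→S gives 9>3]
(B,Q): not NE [P1→D gives 7>3]
(B,R): not NE [P2→S gives 9>2]
(B,S): not NE [P1→A gives 9>6]
(C,P): not NE [P1→B gives 7>2]
(C,Q): not NE [P1→D gives 7>4; P2→P gives 9>7]
(C,R): not NE [P1→B gives 6>4; P2→P gives 9>4]
(C,S): not NE [P1→A gives 9>8; P2→P gives 9>1]
(D,P): not NE [P1→B gives 7>0; P2→R gives 8>2]
(D,Q): not NE [P2→R gives 8>2]
(D,R): not NE [P1→B gives 6>4]
(D,S): not NE [P1→A gives 9>6; P2→R gives 8>3]

No pure NE.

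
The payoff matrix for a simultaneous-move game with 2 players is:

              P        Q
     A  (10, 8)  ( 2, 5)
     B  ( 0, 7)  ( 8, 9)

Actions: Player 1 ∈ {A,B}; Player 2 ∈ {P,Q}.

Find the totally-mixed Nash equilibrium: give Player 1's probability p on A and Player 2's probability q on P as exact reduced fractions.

P1 indiff ⇒ q·10+(1-q)·2 = q·0+(1-q)·8 ⇒ q(10) = (1-q)(6) ⇒ q = 3/8
P2 indiff ⇒ p·8+(1-p)·7 = p·5+(1-p)·9 ⇒ p(3) = (1-p)(2) ⇒ p = 2/5

P1 mixes 2/5 on A; P2 mixes 3/8 on P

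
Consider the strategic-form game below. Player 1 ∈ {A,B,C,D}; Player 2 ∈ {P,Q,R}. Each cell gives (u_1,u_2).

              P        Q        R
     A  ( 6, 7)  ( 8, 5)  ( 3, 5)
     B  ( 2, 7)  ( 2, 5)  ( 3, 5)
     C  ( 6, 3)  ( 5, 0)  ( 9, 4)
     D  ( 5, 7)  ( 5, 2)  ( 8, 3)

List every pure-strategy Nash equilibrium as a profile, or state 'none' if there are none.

(A,P): NE
(A,Q): not NE [P2→P gives 7>5]
(A,R): not NE [P1→C gives 9>3; P2→P gives 7>5]
(B,P): not NE [P1→C gives 6>2]
(B,Q): not NE [P1→A gives 8>2; P2→P gives 7>5]
(B,R): not NE [P1→C gives 9>3; P2→P gives 7>5]
(C,P): not NE [P2→R gives 4>3]
(C,Q): not NE [P1→A gives 8>5; P2→R gives 4>0]
(C,R): NE
(D,P): not NE [P1→C gives 6>5]
(D,Q): not NE [P1→A gives 8>5; P2→P gives 7>2]
(D,R): not NE [P1→C gives 9>8; P2→P gives 7>3]

Nash profiles: (A,P), (C,R)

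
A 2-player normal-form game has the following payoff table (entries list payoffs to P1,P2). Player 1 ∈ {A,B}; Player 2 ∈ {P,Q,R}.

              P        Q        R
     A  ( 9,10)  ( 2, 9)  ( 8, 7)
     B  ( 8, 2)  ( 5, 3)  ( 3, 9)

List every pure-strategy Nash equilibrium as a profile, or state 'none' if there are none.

(A,P): NE
(A,Q): not NE [P1→B gives 5>2; P2→P gives 10>9]
(A,R): not NE [P2→P gives 10>7]
(B,P): not NE [P1→A gives 9>8; P2→R gives 9>2]
(B,Q): not NE [P2→R gives 9>3]
(B,R): not NE [P1→A gives 8>3]

Nash profiles: (A,P)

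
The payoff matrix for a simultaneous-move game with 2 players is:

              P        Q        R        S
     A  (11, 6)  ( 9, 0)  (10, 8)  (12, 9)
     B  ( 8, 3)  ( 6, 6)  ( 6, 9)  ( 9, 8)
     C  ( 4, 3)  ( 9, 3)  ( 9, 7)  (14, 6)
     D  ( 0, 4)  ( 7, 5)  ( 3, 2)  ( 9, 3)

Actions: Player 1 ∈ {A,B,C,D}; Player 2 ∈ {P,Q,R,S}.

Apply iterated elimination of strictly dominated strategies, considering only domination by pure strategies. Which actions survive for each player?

Survivors P1:{A,C} P2:{R,S}

P1 drop B (A beats it: P:11>8 Q:9>6 R:10>6 S:12>9)
P1 drop D (A beats it: P:11>0 Q:9>7 R:10>3 S:12>9)
P2 drop P (R beats it: A:8>6 C:7>3)
P2 drop Q (R beats it: A:8>0 C:7>3)
P1→{A,C} P2→{R,S}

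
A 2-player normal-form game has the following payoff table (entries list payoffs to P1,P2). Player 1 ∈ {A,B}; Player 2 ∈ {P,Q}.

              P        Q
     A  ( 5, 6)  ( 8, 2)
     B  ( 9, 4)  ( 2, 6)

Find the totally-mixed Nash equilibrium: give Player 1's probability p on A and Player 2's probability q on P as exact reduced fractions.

P1 indiff ⇒ q·5+(1-q)·8 = q·9+(1-q)·2 ⇒ q(-4) = (1-q)(-6) ⇒ q = 3/5
P2 indiff ⇒ p·6+(1-p)·4 = p·2+(1-p)·6 ⇒ p(4) = (1-p)(2) ⇒ p = 1/3

P1 mixes 1/3 on A; P2 mixes 3/5 on P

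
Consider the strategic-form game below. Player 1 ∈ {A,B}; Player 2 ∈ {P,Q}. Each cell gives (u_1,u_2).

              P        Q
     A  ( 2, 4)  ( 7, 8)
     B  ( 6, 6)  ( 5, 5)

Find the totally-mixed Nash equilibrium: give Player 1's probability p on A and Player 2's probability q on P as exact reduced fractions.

P1 indiff ⇒ q·2+(1-q)·7 = q·6+(1-q)·5 ⇒ q(-4) = (1-q)(-2) ⇒ q = 1/3
P2 indiff ⇒ p·4+(1-p)·6 = p·8+(1-p)·5 ⇒ p(-4) = (1-p)(-1) ⇒ p = 1/5

P1 mixes 1/5 on A; P2 mixes 1/3 on P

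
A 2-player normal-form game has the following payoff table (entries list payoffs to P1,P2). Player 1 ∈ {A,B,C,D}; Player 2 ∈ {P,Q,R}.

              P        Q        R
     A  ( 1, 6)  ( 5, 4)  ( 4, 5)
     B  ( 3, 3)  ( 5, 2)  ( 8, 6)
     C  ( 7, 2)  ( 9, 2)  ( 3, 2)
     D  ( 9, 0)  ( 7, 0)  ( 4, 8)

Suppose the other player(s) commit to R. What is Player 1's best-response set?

P1 best: {B}

u_1(A vs R) = 4
u_1(B vs R) = 8
u_1(C vs R) = 3
u_1(D vs R) = 4
max payoff 8 at {B}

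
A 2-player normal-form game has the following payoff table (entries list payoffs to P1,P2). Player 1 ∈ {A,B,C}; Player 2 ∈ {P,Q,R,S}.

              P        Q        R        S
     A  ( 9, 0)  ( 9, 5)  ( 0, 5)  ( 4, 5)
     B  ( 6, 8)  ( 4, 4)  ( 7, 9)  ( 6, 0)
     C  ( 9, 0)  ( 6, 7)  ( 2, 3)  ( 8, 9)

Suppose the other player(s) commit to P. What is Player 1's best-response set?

BR_1 = {A,C}

u_1(A vs P) = 9
u_1(B vs P) = 6
u_1(C vs P) = 9
max payoff 9 at {A,C}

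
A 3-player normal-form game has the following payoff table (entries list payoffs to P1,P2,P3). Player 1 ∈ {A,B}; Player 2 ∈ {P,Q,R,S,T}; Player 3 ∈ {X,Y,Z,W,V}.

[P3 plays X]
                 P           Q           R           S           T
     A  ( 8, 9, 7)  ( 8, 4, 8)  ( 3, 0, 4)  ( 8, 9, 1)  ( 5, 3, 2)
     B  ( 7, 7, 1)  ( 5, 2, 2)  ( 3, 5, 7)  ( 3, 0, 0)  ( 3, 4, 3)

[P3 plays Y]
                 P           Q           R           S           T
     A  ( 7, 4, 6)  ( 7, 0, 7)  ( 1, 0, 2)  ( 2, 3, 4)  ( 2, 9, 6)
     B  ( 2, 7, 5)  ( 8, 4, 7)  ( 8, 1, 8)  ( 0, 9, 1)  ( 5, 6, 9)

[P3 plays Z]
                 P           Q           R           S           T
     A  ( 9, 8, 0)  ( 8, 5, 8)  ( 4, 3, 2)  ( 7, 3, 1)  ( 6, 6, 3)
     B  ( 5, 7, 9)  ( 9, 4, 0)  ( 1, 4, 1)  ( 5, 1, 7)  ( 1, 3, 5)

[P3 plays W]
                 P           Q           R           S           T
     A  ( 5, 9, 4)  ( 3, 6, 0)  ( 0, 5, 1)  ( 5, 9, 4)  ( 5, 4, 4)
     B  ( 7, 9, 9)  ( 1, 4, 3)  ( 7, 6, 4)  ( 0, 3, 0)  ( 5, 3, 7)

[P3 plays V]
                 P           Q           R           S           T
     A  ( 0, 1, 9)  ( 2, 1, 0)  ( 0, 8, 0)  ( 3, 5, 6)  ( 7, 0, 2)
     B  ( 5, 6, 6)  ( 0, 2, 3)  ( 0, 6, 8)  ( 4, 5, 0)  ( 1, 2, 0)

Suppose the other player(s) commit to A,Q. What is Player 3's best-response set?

u_3(X vs A,Q) = 8
u_3(Y vs A,Q) = 7
u_3(Z vs A,Q) = 8
u_3(W vs A,Q) = 0
u_3(V vs A,Q) = 0
max payoff 8 at {X,Z}

P3 best: {X,Z}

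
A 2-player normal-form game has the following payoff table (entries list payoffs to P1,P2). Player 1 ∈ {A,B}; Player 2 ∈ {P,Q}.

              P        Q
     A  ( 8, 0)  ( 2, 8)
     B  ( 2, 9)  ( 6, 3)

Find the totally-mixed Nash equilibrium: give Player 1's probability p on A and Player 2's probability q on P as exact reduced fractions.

p=3/7, q=2/5

P1 indiff ⇒ q·8+(1-q)·2 = q·2+(1-q)·6 ⇒ q(6) = (1-q)(4) ⇒ q = 2/5
P2 indiff ⇒ p·0+(1-p)·9 = p·8+(1-p)·3 ⇒ p(-8) = (1-p)(-6) ⇒ p = 3/7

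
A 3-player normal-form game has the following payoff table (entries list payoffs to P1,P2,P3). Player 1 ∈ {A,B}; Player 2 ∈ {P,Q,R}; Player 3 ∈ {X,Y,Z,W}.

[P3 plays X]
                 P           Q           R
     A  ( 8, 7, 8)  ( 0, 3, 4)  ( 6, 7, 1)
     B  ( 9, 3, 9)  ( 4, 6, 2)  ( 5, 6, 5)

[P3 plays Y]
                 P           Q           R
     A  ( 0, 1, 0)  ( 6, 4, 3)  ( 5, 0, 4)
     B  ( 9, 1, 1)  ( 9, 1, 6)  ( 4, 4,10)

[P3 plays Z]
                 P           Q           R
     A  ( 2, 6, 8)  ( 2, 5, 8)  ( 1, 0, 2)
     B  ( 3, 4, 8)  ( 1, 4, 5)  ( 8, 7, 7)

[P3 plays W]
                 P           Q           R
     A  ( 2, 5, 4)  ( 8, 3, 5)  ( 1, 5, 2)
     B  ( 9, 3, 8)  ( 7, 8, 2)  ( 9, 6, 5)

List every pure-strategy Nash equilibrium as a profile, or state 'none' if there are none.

Equilibria: none

(A,P,X): not NE [P1→B gives 9>8]
(A,P,Y): not NE [P1→B gives 9>0; P2→Q gives 4>1; P3→Z gives 8>0]
(A,P,Z): not NE [P1→B gives 3>2]
(A,P,W): not NE [P1→B gives 9>2; P3→Z gives 8>4]
(A,Q,X): not NE [P1→B gives 4>0; P2→R gives 7>3; P3→Z gives 8>4]
(A,Q,Y): not NE [P1→B gives 9>6; P3→Z gives 8>3]
(A,Q,Z): not NE [P2→P gives 6>5]
(A,Q,W): not NE [P2→R gives 5>3; P3→Z gives 8>5]
(A,R,X): not NE [P3→Y gives 4>1]
(A,R,Y): not NE [P2→Q gives 4>0]
(A,R,Z): not NE [P1→B gives 8>1; P2→P gives 6>0; P3→Y gives 4>2]
(A,R,W): not NE [P1→B gives 9>1; P3→Y gives 4>2]
(B,P,X): not NE [P2→R gives 6>3]
(B,P,Y): not NE [P2→R gives 4>1; P3→X gives 9>1]
(B,P,Z): not NE [P2→R gives 7>4; P3→X gives 9>8]
(B,P,W): not NE [P2→Q gives 8>3; P3→X gives 9>8]
(B,Q,X): not NE [P3→Y gives 6>2]
(B,Q,Y): not NE [P2→R gives 4>1]
(B,Q,Z): not NE [P1→A gives 2>1; P2→R gives 7>4; P3→Y gives 6>5]
(B,Q,W): not NE [P1→A gives 8>7; P3→Y gives 6>2]
(B,R,X): not NE [P1→A gives 6>5; P3→Y gives 10>5]
(B,R,Y): not NE [P1→A gives 5>4]
(B,R,Z): not NE [P3→Y gives 10>7]
(B,R,W): not NE [P2→Q gives 8>6; P3→Y gives 10>5]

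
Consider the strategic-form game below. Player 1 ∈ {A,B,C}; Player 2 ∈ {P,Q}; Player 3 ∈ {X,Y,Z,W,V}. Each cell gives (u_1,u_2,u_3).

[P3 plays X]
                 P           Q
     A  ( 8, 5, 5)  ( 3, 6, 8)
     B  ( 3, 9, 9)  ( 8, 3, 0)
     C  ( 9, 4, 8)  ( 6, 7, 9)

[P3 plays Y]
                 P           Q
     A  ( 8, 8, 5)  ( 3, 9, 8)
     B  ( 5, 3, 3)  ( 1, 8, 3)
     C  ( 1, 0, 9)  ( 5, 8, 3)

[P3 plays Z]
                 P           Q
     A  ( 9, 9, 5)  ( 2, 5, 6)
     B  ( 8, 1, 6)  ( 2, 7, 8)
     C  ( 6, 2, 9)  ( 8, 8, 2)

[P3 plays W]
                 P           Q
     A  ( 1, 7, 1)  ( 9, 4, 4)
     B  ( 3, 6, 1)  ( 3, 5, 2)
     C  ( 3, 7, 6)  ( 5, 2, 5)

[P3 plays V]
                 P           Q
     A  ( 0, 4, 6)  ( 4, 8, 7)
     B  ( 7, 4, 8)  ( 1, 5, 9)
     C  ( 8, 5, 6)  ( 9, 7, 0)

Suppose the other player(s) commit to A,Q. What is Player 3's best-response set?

P3 best: {X,Y}

u_3(X vs A,Q) = 8
u_3(Y vs A,Q) = 8
u_3(Z vs A,Q) = 6
u_3(W vs A,Q) = 4
u_3(V vs A,Q) = 7
max payoff 8 at {X,Y}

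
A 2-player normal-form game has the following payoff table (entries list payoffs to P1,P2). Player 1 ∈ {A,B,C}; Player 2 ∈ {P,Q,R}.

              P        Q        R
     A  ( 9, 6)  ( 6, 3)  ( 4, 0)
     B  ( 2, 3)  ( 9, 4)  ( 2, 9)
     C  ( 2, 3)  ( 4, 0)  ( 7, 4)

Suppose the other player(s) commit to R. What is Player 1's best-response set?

argmax u_1 = {C}

u_1(A vs R) = 4
u_1(B vs R) = 2
u_1(C vs R) = 7
max payoff 7 at {C}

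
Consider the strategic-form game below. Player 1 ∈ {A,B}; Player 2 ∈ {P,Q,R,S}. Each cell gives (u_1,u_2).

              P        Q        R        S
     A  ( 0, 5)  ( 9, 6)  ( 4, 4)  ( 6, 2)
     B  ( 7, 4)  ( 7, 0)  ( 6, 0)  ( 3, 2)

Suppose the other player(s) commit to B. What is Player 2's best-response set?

u_2(P vs B) = 4
u_2(Q vs B) = 0
u_2(R vs B) = 0
u_2(S vs B) = 2
max payoff 4 at {P}

argmax u_2 = {P}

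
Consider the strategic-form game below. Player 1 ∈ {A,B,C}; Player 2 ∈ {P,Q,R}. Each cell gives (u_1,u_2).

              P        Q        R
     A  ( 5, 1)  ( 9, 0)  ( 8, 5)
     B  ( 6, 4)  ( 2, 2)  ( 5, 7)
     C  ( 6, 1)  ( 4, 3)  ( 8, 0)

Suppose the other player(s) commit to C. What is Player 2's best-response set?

P2 best: {Q}

u_2(P vs C) = 1
u_2(Q vs C) = 3
u_2(R vs C) = 0
max payoff 3 at {Q}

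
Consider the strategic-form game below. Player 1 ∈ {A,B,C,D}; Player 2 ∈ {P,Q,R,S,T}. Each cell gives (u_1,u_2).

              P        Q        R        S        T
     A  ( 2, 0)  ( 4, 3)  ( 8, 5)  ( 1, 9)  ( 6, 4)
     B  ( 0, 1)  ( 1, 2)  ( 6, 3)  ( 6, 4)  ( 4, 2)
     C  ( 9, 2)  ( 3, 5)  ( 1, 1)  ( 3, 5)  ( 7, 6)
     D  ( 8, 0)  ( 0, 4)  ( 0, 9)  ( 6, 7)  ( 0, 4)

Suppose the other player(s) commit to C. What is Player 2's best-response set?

u_2(P vs C) = 2
u_2(Q vs C) = 5
u_2(R vs C) = 1
u_2(S vs C) = 5
u_2(T vs C) = 6
max payoff 6 at {T}

P2 best: {T}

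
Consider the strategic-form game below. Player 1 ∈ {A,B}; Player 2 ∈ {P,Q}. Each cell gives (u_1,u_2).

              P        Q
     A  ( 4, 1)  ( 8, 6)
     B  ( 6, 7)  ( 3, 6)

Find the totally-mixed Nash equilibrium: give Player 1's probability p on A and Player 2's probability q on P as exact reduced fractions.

P1 indiff ⇒ q·4+(1-q)·8 = q·6+(1-q)·3 ⇒ q(-2) = (1-q)(-5) ⇒ q = 5/7
P2 indiff ⇒ p·1+(1-p)·7 = p·6+(1-p)·6 ⇒ p(-5) = (1-p)(-1) ⇒ p = 1/6

(p,q) = (1/6, 5/7)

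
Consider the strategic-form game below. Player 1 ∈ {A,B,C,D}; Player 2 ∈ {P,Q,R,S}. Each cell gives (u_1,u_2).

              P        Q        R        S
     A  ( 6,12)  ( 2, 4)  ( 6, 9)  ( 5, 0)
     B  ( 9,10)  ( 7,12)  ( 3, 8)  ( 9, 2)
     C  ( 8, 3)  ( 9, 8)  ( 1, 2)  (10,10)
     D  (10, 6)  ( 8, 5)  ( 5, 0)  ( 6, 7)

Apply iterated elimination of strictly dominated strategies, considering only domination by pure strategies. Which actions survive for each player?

Survivors P1:{B,C,D} P2:{P,Q,S}

P2 drop R (P beats it: A:12>9 B:10>8 C:3>2 D:6>0)
P1 drop A (B beats it: P:9>6 Q:7>2 S:9>5)
P1→{B,C,D} P2→{P,Q,S}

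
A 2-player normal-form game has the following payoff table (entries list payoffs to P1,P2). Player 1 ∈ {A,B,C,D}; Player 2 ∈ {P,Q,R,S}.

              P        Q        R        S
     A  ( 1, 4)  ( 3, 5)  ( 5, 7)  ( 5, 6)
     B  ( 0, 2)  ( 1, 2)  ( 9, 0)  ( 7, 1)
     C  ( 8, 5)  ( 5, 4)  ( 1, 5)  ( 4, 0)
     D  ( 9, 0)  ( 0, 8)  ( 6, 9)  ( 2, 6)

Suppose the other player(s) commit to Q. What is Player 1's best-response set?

u_1(A vs Q) = 3
u_1(B vs Q) = 1
u_1(C vs Q) = 5
u_1(D vs Q) = 0
max payoff 5 at {C}

BR_1 = {C}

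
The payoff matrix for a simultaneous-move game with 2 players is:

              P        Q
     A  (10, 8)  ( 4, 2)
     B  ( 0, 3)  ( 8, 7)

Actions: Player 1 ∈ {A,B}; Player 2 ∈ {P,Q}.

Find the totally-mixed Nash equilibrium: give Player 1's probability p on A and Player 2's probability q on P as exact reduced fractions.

P1 indiff ⇒ q·10+(1-q)·4 = q·0+(1-q)·8 ⇒ q(10) = (1-q)(4) ⇒ q = 2/7
P2 indiff ⇒ p·8+(1-p)·3 = p·2+(1-p)·7 ⇒ p(6) = (1-p)(4) ⇒ p = 2/5

p=2/5, q=2/7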